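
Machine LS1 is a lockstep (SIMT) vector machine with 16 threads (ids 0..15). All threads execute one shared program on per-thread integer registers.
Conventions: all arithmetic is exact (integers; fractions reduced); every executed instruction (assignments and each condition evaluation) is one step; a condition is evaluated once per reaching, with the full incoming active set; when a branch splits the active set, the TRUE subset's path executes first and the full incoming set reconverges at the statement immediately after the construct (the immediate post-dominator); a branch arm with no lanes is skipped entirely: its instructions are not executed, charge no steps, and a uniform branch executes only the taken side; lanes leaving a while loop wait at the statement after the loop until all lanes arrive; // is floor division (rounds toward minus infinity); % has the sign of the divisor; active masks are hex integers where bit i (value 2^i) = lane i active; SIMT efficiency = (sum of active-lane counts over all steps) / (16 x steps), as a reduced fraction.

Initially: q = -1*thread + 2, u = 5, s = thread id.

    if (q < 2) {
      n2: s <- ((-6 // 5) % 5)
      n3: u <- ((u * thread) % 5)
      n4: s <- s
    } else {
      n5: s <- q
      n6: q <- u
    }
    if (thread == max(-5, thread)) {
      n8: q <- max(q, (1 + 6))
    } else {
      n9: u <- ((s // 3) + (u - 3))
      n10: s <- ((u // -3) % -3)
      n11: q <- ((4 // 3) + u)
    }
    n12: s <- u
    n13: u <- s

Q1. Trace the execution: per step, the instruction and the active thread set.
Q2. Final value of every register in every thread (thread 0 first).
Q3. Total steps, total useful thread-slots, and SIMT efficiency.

step 0: eval (q < 2)                 0xffff
step 1: s <- ((-6 // 5) % 5)         0xfffe
step 2: u <- ((u * thread) % 5)      0xfffe
step 3: s <- s                       0xfffe
step 4: s <- q                       0x0001
step 5: q <- u                       0x0001
step 6: eval (thread == max(-5, thread)) 0xffff
step 7: q <- max(q, (1 + 6))         0xffff
step 8: s <- u                       0xffff
step 9: u <- s                       0xffff

Answer: 10 steps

q: 7,7,7,7,7,7,7,7,7,7,7,7,7,7,7,7
u: 5,0,0,0,0,0,0,0,0,0,0,0,0,0,0,0
s: 5,0,0,0,0,0,0,0,0,0,0,0,0,0,0,0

steps = 10; useful = 127; efficiency = 127/160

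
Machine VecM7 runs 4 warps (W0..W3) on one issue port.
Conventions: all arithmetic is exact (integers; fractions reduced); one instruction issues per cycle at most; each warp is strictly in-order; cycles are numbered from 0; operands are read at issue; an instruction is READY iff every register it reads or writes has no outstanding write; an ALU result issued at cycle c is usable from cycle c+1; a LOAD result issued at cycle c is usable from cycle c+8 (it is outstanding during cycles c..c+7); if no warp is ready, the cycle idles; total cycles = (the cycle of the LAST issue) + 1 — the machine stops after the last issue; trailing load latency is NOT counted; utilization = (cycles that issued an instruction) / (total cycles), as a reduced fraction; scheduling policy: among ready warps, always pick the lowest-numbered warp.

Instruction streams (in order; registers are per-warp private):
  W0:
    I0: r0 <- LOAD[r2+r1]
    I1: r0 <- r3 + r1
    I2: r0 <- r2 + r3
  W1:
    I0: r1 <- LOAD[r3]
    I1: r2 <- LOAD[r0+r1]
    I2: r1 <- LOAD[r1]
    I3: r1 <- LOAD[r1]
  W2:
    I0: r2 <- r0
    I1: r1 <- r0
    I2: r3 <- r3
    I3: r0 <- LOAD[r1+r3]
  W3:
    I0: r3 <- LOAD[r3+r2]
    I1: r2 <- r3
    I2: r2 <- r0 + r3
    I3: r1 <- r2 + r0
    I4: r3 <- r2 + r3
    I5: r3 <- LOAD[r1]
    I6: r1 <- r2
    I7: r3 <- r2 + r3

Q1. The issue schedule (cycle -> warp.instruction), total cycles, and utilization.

cycle 0: W0.I0
cycle 1: W1.I0
cycle 2: W2.I0
cycle 3: W2.I1
cycle 4: W2.I2
cycle 5: W2.I3
cycle 6: W3.I0
cycle 7: idle
cycle 8: W0.I1
cycle 9: W0.I2
cycle 10: W1.I1
cycle 11: W1.I2
cycle 12: idle
cycle 13: idle
cycle 14: W3.I1
cycle 15: W3.I2
cycle 16: W3.I3
cycle 17: W3.I4
cycle 18: W3.I5
cycle 19: W1.I3
cycle 20: W3.I6
cycle 21: idle
cycle 22: idle
cycle 23: idle
cycle 24: idle
cycle 25: idle
cycle 26: W3.I7

Answer: 27 cycles, utilization 19/27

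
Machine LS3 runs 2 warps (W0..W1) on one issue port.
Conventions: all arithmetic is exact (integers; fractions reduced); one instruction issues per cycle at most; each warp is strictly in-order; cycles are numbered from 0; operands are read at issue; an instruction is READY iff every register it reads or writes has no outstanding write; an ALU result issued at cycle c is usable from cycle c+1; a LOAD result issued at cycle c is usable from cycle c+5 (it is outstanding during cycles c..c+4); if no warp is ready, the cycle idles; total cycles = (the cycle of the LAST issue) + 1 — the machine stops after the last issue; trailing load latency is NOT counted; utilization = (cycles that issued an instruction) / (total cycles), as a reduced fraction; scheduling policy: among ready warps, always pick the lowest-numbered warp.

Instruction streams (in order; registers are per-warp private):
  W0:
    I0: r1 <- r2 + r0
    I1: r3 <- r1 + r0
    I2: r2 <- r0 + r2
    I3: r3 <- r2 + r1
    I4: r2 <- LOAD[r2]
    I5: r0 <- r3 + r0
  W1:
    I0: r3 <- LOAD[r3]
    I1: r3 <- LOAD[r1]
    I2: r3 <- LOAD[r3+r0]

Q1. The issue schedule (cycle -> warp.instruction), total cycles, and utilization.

cycle 0: W0.I0
cycle 1: W0.I1
cycle 2: W0.I2
cycle 3: W0.I3
cycle 4: W0.I4
cycle 5: W0.I5
cycle 6: W1.I0
cycle 7: idle
cycle 8: idle
cycle 9: idle
cycle 10: idle
cycle 11: W1.I1
cycle 12: idle
cycle 13: idle
cycle 14: idle
cycle 15: idle
cycle 16: W1.I2

Answer: 17 cycles, utilization 9/17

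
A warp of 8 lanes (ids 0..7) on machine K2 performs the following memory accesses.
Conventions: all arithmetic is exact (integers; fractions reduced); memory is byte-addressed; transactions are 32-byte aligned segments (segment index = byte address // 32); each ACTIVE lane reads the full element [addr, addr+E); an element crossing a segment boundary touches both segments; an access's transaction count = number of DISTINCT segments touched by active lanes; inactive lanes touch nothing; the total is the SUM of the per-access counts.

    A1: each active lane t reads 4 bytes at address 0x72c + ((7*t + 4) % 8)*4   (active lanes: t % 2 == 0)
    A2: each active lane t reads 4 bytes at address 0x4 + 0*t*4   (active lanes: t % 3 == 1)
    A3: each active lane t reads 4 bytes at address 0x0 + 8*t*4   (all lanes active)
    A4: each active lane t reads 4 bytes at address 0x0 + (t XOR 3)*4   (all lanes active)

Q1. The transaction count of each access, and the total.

A1: 2 transactions
A2: 1 transaction
A3: 8 transactions
A4: 1 transaction

Answer: 2,1,8,1; total 12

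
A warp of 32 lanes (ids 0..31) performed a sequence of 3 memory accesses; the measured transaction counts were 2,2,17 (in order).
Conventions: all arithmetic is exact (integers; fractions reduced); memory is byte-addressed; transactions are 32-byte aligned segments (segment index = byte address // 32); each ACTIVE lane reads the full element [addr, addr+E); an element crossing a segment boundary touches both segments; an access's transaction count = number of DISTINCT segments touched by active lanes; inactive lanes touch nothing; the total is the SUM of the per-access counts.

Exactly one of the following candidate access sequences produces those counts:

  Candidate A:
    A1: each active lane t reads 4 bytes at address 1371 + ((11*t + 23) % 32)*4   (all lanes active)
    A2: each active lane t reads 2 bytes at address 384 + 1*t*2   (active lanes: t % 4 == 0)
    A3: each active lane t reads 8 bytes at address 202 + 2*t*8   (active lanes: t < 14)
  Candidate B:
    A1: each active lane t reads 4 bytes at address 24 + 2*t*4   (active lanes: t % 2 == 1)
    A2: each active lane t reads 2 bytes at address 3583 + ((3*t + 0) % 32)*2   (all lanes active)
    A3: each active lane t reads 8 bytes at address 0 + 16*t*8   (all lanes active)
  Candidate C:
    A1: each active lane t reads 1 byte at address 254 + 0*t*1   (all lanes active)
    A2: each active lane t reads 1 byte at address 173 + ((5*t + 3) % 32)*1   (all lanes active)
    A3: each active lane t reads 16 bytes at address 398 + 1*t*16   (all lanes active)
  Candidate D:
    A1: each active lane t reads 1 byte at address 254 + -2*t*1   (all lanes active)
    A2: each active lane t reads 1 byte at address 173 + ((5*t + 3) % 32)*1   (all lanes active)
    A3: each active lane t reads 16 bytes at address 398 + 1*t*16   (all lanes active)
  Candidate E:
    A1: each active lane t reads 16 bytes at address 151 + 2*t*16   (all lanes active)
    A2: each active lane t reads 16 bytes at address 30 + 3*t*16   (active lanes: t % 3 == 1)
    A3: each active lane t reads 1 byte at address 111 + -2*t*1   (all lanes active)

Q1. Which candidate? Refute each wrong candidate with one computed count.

A: A1 gives 5 transactions, not 2
B: A1 gives 8 transactions, not 2
C: A1 gives 1 transaction, not 2
E: A1 gives 33 transactions, not 2
D: all counts match (2,2,17)

Answer: D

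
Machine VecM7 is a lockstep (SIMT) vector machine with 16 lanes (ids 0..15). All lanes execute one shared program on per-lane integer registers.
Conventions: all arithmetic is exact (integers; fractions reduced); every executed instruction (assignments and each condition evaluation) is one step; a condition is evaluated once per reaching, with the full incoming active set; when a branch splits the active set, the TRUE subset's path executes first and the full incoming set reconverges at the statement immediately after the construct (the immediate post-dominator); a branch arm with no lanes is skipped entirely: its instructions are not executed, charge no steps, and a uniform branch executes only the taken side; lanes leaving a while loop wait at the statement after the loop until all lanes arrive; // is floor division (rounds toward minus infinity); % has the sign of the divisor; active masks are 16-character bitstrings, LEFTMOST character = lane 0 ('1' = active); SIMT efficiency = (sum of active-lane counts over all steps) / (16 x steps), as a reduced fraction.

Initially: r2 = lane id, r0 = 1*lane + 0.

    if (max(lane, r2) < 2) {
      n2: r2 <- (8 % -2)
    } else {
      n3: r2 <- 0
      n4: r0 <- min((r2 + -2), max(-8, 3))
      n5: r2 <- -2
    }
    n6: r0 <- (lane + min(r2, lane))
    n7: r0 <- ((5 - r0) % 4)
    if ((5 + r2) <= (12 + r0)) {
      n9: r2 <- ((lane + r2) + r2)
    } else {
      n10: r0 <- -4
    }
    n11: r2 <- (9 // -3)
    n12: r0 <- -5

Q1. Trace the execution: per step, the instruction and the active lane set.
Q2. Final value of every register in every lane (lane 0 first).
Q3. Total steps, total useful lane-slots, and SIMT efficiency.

step 0: eval (max(lane, r2) < 2)     1111111111111111
step 1: r2 <- (8 % -2)               1100000000000000
step 2: r2 <- 0                      0011111111111111
step 3: r0 <- min((r2 + -2), max(-8, 3)) 0011111111111111
step 4: r2 <- -2                     0011111111111111
step 5: r0 <- (lane + min(r2, lane)) 1111111111111111
step 6: r0 <- ((5 - r0) % 4)         1111111111111111
step 7: eval ((5 + r2) <= (12 + r0)) 1111111111111111
step 8: r2 <- ((lane + r2) + r2)     1111111111111111
step 9: r2 <- (9 // -3)              1111111111111111
step 10: r0 <- -5                     1111111111111111

Answer: 11 steps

r2: -3,-3,-3,-3,-3,-3,-3,-3,-3,-3,-3,-3,-3,-3,-3,-3
r0: -5,-5,-5,-5,-5,-5,-5,-5,-5,-5,-5,-5,-5,-5,-5,-5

steps = 11; useful = 156; efficiency = 156/176 = 39/44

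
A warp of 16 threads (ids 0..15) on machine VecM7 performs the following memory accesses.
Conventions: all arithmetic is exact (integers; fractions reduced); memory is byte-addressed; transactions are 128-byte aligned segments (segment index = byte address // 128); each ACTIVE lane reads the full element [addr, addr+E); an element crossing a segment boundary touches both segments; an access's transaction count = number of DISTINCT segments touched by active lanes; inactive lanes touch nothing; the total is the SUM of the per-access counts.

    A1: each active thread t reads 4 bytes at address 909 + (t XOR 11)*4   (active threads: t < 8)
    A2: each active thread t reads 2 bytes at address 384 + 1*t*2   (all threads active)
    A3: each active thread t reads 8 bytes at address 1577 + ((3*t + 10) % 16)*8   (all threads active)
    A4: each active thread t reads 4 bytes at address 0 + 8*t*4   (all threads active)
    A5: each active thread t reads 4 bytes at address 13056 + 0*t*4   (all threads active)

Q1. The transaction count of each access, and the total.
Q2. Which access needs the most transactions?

A1: 1 transaction
A2: 1 transaction
A3: 2 transactions
A4: 4 transactions
A5: 1 transaction

Answer: 1,1,2,4,1; total 9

Answer: A4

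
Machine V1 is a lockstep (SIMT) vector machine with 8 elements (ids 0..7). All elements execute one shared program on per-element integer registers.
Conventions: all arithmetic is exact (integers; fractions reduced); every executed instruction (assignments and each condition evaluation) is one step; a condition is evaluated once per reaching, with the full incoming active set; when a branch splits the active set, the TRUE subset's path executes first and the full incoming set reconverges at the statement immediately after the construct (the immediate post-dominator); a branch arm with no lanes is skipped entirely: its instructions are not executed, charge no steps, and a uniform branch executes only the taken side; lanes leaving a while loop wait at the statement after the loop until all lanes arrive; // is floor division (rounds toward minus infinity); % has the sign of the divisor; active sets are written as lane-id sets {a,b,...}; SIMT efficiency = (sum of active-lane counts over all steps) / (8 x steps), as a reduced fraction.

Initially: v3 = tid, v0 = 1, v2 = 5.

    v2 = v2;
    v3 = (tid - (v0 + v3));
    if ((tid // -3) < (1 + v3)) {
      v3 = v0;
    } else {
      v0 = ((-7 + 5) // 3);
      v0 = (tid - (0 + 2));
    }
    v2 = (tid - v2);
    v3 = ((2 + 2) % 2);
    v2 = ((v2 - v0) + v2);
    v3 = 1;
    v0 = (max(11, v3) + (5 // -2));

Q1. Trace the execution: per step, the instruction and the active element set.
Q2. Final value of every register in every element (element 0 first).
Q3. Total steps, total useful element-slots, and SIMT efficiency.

step 0: v2 <- v2                     {0,1,2,3,4,5,6,7}
step 1: v3 <- (tid - (v0 + v3))      {0,1,2,3,4,5,6,7}
step 2: eval ((tid // -3) < (1 + v3)) {0,1,2,3,4,5,6,7}
step 3: v3 <- v0                     {1,2,3,4,5,6,7}
step 4: v0 <- ((-7 + 5) // 3)        {0}
step 5: v0 <- (tid - (0 + 2))        {0}
step 6: v2 <- (tid - v2)             {0,1,2,3,4,5,6,7}
step 7: v3 <- ((2 + 2) % 2)          {0,1,2,3,4,5,6,7}
step 8: v2 <- ((v2 - v0) + v2)       {0,1,2,3,4,5,6,7}
step 9: v3 <- 1                      {0,1,2,3,4,5,6,7}
step 10: v0 <- (max(11, v3) + (5 // -2)) {0,1,2,3,4,5,6,7}

Answer: 11 steps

v3: 1,1,1,1,1,1,1,1
v0: 8,8,8,8,8,8,8,8
v2: -8,-9,-7,-5,-3,-1,1,3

steps = 11; useful = 73; efficiency = 73/88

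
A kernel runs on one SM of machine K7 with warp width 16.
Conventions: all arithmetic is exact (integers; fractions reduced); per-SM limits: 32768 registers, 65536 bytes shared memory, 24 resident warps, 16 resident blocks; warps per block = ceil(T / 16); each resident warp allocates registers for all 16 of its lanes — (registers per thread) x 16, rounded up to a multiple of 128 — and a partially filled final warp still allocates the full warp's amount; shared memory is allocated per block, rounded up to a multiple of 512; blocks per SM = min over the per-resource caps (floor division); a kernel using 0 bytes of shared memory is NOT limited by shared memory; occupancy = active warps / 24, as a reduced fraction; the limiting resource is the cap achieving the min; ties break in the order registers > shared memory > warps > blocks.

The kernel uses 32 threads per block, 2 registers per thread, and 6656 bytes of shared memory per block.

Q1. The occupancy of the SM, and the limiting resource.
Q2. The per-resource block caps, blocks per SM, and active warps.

Answer: occupancy 3/4, limited by shared memory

registers: 128 blocks
shared memory: 9 blocks
warps: 12 blocks
blocks: 16 blocks

Answer: 9 blocks, 18 active warps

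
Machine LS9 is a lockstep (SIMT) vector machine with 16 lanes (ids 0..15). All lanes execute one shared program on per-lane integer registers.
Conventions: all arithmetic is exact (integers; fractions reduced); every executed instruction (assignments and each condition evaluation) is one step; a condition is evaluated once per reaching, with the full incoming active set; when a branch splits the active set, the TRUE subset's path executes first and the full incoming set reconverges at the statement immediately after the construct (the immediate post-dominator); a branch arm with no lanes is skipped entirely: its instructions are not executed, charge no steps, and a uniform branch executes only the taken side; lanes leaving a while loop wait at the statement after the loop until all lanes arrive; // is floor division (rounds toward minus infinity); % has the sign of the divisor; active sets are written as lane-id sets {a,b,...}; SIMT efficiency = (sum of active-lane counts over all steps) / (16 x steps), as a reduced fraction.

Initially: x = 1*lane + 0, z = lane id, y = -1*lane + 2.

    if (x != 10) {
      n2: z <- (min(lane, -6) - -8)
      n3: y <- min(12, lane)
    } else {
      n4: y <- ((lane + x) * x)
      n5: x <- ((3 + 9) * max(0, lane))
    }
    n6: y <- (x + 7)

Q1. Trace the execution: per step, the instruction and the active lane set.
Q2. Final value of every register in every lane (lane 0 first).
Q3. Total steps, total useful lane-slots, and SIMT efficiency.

step 0: eval (x != 10)               {0,1,2,3,4,5,6,7,8,9,10,11,12,13,14,15}
step 1: z <- (min(lane, -6) - -8)    {0,1,2,3,4,5,6,7,8,9,11,12,13,14,15}
step 2: y <- min(12, lane)           {0,1,2,3,4,5,6,7,8,9,11,12,13,14,15}
step 3: y <- ((lane + x) * x)        {10}
step 4: x <- ((3 + 9) * max(0, lane)) {10}
step 5: y <- (x + 7)                 {0,1,2,3,4,5,6,7,8,9,10,11,12,13,14,15}

Answer: 6 steps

x: 0,1,2,3,4,5,6,7,8,9,120,11,12,13,14,15
z: 2,2,2,2,2,2,2,2,2,2,10,2,2,2,2,2
y: 7,8,9,10,11,12,13,14,15,16,127,18,19,20,21,22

steps = 6; useful = 64; efficiency = 64/96 = 2/3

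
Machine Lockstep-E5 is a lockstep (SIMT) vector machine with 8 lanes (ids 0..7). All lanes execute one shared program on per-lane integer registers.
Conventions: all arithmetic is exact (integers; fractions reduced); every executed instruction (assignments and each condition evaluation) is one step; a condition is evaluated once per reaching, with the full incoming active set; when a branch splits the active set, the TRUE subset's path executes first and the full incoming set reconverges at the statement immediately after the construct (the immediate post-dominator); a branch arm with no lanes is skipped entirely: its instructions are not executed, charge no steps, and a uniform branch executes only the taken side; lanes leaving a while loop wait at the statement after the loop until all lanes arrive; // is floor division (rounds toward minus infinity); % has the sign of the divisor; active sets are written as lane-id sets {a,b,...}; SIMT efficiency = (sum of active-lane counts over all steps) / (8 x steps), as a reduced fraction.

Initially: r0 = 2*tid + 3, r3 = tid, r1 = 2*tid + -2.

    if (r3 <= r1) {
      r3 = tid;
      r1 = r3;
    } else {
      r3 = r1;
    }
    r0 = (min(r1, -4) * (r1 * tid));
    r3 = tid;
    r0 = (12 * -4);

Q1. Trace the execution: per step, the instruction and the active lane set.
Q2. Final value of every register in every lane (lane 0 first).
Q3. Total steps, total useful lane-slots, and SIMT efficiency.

step 0: eval (r3 <= r1)              {0,1,2,3,4,5,6,7}
step 1: r3 <- tid                    {2,3,4,5,6,7}
step 2: r1 <- r3                     {2,3,4,5,6,7}
step 3: r3 <- r1                     {0,1}
step 4: r0 <- (min(r1, -4) * (r1 * tid)) {0,1,2,3,4,5,6,7}
step 5: r3 <- tid                    {0,1,2,3,4,5,6,7}
step 6: r0 <- (12 * -4)              {0,1,2,3,4,5,6,7}

Answer: 7 steps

r0: -48,-48,-48,-48,-48,-48,-48,-48
r3: 0,1,2,3,4,5,6,7
r1: -2,0,2,3,4,5,6,7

steps = 7; useful = 46; efficiency = 46/56 = 23/28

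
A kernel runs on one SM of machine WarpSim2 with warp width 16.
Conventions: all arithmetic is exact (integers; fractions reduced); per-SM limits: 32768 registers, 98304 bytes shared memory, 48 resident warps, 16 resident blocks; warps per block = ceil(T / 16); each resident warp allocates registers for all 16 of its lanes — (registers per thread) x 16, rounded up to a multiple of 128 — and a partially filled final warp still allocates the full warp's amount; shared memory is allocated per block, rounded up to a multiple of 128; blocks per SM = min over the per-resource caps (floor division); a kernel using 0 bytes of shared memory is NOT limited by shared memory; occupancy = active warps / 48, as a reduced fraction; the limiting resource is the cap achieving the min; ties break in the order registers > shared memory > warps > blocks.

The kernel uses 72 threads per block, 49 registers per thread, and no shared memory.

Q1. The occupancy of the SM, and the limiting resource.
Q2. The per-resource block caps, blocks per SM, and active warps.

Answer: occupancy 35/48, limited by registers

registers: 7 blocks
shared memory: no limit (kernel uses none)
warps: 9 blocks
blocks: 16 blocks

Answer: 7 blocks, 35 active warps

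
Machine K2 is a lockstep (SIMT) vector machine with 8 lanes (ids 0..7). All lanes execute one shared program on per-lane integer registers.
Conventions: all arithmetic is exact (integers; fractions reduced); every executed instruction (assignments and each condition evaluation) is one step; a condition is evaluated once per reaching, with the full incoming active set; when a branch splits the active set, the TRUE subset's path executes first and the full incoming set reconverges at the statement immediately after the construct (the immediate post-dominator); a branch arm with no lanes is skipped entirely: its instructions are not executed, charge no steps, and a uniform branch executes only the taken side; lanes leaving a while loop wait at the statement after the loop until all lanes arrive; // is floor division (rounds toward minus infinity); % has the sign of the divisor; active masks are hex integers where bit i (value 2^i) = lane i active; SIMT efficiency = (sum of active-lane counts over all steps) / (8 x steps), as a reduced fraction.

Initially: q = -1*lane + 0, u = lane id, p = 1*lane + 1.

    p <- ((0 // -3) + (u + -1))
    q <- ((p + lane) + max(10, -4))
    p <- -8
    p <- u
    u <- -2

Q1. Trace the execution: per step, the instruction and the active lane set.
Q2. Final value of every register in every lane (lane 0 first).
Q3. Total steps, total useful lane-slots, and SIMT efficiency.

step 0: p <- ((0 // -3) + (u + -1))  0xff
step 1: q <- ((p + lane) + max(10, -4)) 0xff
step 2: p <- -8                      0xff
step 3: p <- u                       0xff
step 4: u <- -2                      0xff

Answer: 5 steps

q: 9,11,13,15,17,19,21,23
u: -2,-2,-2,-2,-2,-2,-2,-2
p: 0,1,2,3,4,5,6,7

steps = 5; useful = 40; efficiency = 40/40 = 1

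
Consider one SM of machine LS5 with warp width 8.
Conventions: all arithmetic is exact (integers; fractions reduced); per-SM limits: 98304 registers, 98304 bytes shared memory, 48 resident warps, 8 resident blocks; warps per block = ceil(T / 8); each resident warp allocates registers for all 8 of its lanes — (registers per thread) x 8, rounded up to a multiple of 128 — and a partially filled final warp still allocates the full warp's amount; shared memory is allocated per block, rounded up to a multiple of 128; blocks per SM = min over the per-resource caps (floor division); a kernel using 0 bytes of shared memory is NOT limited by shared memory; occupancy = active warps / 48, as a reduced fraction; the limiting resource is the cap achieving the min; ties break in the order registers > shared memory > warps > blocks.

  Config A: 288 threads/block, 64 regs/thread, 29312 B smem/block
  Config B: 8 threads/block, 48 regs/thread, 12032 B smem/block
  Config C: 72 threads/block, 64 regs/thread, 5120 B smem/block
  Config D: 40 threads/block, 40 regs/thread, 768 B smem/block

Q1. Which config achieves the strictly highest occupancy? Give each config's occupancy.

occupancies: A 3/4, B 1/6, C 15/16, D 5/6

Answer: C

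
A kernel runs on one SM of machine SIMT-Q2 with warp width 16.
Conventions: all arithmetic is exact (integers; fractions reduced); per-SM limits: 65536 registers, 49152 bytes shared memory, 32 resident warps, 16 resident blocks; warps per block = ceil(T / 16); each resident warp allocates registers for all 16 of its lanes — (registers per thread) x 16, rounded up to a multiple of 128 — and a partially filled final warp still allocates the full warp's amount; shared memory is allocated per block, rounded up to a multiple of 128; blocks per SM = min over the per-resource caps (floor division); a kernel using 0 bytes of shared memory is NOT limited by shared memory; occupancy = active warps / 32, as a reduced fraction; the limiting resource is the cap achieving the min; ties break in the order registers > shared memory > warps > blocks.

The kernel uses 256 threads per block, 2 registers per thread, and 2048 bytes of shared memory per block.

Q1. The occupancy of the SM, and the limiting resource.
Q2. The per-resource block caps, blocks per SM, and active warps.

Answer: occupancy 1, limited by warps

registers: 32 blocks
shared memory: 24 blocks
warps: 2 blocks
blocks: 16 blocks

Answer: 2 blocks, 32 active warps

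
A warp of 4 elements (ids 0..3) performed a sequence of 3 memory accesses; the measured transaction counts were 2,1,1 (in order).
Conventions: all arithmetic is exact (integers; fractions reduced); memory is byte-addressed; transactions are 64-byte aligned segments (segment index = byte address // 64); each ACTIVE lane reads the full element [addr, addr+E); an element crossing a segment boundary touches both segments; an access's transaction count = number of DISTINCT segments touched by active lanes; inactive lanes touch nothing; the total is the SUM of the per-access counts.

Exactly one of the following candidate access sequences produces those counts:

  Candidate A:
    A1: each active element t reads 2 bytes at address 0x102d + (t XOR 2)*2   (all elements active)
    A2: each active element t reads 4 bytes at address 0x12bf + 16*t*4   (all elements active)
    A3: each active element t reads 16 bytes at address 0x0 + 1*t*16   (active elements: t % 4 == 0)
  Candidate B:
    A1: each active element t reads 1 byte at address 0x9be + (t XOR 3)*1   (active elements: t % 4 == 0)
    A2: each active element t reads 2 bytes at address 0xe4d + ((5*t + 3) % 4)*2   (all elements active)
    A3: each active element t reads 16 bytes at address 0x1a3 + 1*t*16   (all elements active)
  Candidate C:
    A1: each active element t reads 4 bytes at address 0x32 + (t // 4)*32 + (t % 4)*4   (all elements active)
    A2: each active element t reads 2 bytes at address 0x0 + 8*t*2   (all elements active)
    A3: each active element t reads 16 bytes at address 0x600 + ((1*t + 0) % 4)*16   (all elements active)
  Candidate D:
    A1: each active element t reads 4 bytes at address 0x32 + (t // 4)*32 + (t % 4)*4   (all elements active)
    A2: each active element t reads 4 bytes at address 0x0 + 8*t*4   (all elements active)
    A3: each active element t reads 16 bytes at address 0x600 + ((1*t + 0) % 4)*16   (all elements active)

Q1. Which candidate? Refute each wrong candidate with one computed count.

A: A1 gives 1 transaction, not 2
B: A1 gives 1 transaction, not 2
D: A2 gives 2 transactions, not 1
C: all counts match (2,1,1)

Answer: C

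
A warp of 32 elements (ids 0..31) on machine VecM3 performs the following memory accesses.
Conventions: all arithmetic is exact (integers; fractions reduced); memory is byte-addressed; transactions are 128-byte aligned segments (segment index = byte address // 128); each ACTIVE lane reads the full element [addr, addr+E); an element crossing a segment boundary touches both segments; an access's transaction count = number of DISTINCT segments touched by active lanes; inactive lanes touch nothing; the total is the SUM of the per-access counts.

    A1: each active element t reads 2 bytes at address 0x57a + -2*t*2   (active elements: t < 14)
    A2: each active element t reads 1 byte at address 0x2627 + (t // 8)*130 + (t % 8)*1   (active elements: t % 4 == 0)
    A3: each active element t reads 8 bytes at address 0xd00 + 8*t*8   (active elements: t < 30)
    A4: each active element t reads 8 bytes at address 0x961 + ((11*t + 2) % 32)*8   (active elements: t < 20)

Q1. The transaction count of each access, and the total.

A1: 1 transaction
A2: 4 transactions
A3: 15 transactions
A4: 3 transactions

Answer: 1,4,15,3; total 23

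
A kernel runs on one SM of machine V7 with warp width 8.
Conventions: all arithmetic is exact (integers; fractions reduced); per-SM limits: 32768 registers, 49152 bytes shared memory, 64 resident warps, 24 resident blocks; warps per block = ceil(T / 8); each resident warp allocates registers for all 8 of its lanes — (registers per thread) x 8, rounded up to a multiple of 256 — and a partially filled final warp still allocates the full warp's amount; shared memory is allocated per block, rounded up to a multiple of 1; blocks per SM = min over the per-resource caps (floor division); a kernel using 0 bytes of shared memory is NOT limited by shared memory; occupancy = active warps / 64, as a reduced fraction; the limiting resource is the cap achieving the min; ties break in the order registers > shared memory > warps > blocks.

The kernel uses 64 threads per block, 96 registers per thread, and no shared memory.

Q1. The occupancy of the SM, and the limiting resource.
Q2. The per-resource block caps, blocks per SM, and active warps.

Answer: occupancy 5/8, limited by registers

registers: 5 blocks
shared memory: no limit (kernel uses none)
warps: 8 blocks
blocks: 24 blocks

Answer: 5 blocks, 40 active warps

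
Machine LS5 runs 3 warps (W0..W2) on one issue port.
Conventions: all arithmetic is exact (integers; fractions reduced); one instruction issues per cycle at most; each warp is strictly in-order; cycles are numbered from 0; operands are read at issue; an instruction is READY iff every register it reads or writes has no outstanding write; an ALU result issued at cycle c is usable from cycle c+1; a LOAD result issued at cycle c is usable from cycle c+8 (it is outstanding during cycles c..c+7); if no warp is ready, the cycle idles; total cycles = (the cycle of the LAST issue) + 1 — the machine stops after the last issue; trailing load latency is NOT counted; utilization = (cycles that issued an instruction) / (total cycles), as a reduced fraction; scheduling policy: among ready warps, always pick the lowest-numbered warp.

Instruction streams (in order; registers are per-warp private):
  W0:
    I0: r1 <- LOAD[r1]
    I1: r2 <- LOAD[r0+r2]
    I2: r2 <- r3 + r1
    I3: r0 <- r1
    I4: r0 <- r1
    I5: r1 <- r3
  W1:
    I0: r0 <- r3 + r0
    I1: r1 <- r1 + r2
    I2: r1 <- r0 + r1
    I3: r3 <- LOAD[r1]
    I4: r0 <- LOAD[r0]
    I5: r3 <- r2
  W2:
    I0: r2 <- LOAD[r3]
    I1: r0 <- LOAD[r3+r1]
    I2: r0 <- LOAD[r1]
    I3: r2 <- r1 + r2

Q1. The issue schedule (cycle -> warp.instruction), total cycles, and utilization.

cycle 0: W0.I0
cycle 1: W0.I1
cycle 2: W1.I0
cycle 3: W1.I1
cycle 4: W1.I2
cycle 5: W1.I3
cycle 6: W1.I4
cycle 7: W2.I0
cycle 8: W2.I1
cycle 9: W0.I2
cycle 10: W0.I3
cycle 11: W0.I4
cycle 12: W0.I5
cycle 13: W1.I5
cycle 14: idle
cycle 15: idle
cycle 16: W2.I2
cycle 17: W2.I3

Answer: 18 cycles, utilization 8/9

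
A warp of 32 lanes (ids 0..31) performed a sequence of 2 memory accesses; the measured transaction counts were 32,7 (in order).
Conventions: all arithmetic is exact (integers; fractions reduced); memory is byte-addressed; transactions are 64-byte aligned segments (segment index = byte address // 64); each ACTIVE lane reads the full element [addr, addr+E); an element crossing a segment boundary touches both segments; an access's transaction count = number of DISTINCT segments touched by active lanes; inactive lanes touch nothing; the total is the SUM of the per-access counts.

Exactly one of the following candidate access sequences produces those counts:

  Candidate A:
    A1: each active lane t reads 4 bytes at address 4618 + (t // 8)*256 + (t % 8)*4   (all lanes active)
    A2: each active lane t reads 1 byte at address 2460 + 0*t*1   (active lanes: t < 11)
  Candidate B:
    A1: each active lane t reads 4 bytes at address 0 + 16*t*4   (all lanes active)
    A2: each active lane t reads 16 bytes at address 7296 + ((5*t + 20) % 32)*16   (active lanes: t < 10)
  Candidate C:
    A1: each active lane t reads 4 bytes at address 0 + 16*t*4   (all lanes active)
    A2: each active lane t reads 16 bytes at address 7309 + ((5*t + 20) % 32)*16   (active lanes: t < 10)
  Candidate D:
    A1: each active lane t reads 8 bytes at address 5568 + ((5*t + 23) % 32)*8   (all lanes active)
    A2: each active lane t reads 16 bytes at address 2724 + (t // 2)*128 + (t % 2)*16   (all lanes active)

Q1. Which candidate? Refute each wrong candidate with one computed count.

A: A1 gives 4 transactions, not 32
C: A2 gives 8 transactions, not 7
D: A1 gives 4 transactions, not 32
B: all counts match (32,7)

Answer: B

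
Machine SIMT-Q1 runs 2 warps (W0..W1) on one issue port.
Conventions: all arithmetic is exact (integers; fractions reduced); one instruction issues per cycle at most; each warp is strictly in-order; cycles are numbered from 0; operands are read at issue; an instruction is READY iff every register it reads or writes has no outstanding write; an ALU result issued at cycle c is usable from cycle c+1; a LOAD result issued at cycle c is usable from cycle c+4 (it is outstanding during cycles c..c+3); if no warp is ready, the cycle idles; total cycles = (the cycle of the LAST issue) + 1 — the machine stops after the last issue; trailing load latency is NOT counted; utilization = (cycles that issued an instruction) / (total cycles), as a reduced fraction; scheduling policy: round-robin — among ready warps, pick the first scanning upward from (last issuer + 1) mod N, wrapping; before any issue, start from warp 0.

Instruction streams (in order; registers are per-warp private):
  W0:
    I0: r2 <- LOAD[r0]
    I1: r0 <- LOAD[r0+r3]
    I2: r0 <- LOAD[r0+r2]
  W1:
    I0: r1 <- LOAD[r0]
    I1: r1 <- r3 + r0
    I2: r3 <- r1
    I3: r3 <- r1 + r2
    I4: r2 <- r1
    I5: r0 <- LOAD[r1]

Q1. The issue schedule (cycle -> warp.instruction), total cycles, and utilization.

cycle 0: W0.I0
cycle 1: W1.I0
cycle 2: W0.I1
cycle 3: idle
cycle 4: idle
cycle 5: W1.I1
cycle 6: W0.I2
cycle 7: W1.I2
cycle 8: W1.I3
cycle 9: W1.I4
cycle 10: W1.I5

Answer: 11 cycles, utilization 9/11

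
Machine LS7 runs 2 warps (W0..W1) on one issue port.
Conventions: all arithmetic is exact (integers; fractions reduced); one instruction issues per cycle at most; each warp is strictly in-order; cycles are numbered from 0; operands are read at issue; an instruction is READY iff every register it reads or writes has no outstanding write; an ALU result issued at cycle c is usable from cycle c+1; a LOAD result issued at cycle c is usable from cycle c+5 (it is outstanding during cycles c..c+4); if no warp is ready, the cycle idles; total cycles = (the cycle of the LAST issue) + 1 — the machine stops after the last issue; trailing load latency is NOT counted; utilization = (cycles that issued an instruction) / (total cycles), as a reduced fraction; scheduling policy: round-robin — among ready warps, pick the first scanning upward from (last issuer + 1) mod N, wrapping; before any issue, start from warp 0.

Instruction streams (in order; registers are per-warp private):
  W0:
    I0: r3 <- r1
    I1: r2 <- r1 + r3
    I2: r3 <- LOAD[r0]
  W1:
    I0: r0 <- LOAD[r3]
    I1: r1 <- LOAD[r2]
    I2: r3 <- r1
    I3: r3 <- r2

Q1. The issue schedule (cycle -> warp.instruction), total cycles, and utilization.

cycle 0: W0.I0
cycle 1: W1.I0
cycle 2: W0.I1
cycle 3: W1.I1
cycle 4: W0.I2
cycle 5: idle
cycle 6: idle
cycle 7: idle
cycle 8: W1.I2
cycle 9: W1.I3

Answer: 10 cycles, utilization 7/10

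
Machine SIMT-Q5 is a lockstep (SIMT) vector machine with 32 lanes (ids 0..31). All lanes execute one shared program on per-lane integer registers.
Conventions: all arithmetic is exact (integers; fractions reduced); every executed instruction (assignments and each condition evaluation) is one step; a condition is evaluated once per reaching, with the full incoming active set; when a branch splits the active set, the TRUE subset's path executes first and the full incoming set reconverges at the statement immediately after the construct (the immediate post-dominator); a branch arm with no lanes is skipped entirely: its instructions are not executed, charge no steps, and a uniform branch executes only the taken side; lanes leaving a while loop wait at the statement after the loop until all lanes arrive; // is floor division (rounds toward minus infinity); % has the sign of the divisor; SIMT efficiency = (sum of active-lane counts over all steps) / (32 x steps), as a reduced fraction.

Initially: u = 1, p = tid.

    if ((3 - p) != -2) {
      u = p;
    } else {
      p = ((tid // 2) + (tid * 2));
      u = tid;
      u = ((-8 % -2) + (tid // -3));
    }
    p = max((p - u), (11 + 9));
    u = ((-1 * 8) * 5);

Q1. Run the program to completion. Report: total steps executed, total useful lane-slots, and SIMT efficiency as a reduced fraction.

Answer: 7 steps, 130 useful, 65/112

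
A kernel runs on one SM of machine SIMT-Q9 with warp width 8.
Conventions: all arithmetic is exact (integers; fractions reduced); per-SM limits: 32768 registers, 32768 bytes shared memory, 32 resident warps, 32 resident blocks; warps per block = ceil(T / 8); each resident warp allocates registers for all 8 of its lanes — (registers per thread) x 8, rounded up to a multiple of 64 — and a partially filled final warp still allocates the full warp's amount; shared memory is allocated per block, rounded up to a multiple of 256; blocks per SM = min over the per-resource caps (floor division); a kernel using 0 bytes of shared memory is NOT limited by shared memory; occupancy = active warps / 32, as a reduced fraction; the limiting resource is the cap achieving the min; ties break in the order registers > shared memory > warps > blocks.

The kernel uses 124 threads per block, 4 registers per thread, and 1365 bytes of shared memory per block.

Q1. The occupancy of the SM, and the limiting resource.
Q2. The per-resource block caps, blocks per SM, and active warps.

Answer: occupancy 1, limited by warps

registers: 32 blocks
shared memory: 21 blocks
warps: 2 blocks
blocks: 32 blocks

Answer: 2 blocks, 32 active warps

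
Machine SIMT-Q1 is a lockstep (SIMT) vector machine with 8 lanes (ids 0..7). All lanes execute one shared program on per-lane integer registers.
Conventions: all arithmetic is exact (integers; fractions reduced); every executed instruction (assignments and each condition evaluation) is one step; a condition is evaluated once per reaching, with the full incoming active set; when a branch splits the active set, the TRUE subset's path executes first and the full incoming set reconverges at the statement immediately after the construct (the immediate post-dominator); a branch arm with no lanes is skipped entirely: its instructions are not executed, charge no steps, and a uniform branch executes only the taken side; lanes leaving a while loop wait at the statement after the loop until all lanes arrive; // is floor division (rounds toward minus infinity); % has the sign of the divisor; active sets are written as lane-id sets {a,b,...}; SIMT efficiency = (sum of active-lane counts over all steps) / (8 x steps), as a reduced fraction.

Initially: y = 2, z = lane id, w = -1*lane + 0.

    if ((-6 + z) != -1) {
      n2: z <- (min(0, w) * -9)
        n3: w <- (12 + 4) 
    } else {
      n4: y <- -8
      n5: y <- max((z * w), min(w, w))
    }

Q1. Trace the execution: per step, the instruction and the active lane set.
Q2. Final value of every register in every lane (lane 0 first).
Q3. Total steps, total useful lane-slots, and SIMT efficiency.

step 0: eval ((-6 + z) != -1)        {0,1,2,3,4,5,6,7}
step 1: z <- (min(0, w) * -9)        {0,1,2,3,4,6,7}
step 2: w <- (12 + 4)                {0,1,2,3,4,6,7}
step 3: y <- -8                      {5}
step 4: y <- max((z * w), min(w, w)) {5}

Answer: 5 steps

y: 2,2,2,2,2,-5,2,2
z: 0,9,18,27,36,5,54,63
w: 16,16,16,16,16,-5,16,16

steps = 5; useful = 24; efficiency = 24/40 = 3/5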